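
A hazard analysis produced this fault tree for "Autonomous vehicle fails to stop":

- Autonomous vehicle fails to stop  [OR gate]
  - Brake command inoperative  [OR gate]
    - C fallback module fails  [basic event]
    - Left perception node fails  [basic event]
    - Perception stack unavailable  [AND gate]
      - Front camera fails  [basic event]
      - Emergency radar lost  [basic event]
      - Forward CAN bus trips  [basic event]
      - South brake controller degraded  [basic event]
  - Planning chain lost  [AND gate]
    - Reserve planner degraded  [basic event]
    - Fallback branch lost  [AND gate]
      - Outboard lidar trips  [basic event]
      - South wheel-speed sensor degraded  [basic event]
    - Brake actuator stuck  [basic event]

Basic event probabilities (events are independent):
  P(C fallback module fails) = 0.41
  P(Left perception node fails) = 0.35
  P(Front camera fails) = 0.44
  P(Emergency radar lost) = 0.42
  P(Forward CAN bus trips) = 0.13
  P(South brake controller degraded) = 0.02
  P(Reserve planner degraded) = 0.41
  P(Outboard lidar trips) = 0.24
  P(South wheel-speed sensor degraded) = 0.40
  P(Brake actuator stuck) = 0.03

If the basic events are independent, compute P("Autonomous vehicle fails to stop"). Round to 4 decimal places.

P(Perception stack unavailable) [AND] = 0.44 × 0.42 × 0.13 × 0.02 = 0.000480
P(Brake command inoperative) [OR] = 1 − (1−0.41) × (1−0.35) × (1−0.000480) = 0.616684
P(Fallback branch lost) [AND] = 0.24 × 0.40 = 0.096000
P(Planning chain lost) [AND] = 0.41 × 0.096000 × 0.03 = 0.001181
P(Autonomous vehicle fails to stop) [OR] = 1 − (1−0.616684) × (1−0.001181) = 0.617137
Rounded to 4 decimal places: P(Autonomous vehicle fails to stop) ≈ 0.6171.

0.6171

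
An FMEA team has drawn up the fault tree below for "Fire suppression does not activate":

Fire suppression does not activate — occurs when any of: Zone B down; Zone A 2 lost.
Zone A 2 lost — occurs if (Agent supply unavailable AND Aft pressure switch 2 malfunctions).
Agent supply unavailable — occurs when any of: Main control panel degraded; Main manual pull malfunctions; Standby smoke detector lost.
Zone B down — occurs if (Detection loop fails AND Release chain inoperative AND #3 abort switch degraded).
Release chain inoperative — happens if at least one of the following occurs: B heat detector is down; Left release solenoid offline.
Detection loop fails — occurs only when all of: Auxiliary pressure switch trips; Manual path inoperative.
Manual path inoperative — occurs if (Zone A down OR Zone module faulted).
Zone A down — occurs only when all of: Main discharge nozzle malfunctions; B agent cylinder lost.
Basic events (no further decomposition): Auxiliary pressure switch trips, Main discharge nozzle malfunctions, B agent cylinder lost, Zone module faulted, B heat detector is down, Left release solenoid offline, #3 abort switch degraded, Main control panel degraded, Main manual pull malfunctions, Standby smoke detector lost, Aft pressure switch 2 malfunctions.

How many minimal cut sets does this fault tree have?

7

Zone A down [AND]: one cut set from each child combined → 1 × 1 = 1 cut set(s).
Manual path inoperative [OR]: union of children's cut sets → 2 cut set(s).
Detection loop fails [AND]: one cut set from each child combined → 1 × 2 = 2 cut set(s).
Release chain inoperative [OR]: union of children's cut sets → 2 cut set(s).
Zone B down [AND]: one cut set from each child combined → 2 × 2 × 1 = 4 cut set(s).
Agent supply unavailable [OR]: union of children's cut sets → 3 cut set(s).
Zone A 2 lost [AND]: one cut set from each child combined → 3 × 1 = 3 cut set(s).
Fire suppression does not activate [OR]: union of children's cut sets → 7 cut set(s).
Minimal cut sets: {#3 abort switch degraded, Auxiliary pressure switch trips, B agent cylinder lost, B heat detector is down, Main discharge nozzle malfunctions}; {#3 abort switch degraded, Auxiliary pressure switch trips, B agent cylinder lost, Left release solenoid offline, Main discharge nozzle malfunctions}; {#3 abort switch degraded, Auxiliary pressure switch trips, B heat detector is down, Zone module faulted}; {#3 abort switch degraded, Auxiliary pressure switch trips, Left release solenoid offline, Zone module faulted}; {Aft pressure switch 2 malfunctions, Main control panel degraded}; {Aft pressure switch 2 malfunctions, Main manual pull malfunctions}; {Aft pressure switch 2 malfunctions, Standby smoke detector lost}.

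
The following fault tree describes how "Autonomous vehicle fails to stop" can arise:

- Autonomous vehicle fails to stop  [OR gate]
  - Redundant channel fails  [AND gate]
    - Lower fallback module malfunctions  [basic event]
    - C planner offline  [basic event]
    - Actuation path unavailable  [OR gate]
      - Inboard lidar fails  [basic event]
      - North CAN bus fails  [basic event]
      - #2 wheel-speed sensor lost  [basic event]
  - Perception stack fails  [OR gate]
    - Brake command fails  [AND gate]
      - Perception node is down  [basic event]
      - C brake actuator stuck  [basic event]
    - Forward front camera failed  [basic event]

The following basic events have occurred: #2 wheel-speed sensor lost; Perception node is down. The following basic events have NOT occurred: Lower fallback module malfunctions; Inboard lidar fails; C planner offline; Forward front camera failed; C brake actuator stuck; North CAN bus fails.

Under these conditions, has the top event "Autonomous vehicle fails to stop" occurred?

Actuation path unavailable [OR]: Inboard lidar fails=not, North CAN bus fails=not, #2 wheel-speed sensor lost=occurs → at least one input occurs → occurs.
Redundant channel fails [AND]: Lower fallback module malfunctions=not, C planner offline=not, Actuation path unavailable=occurs → not all inputs occur → does not occur.
Brake command fails [AND]: Perception node is down=occurs, C brake actuator stuck=not → not all inputs occur → does not occur.
Perception stack fails [OR]: Brake command fails=not, Forward front camera failed=not → no input occurs → does not occur.
Autonomous vehicle fails to stop [OR]: Redundant channel fails=not, Perception stack fails=not → no input occurs → does not occur.

No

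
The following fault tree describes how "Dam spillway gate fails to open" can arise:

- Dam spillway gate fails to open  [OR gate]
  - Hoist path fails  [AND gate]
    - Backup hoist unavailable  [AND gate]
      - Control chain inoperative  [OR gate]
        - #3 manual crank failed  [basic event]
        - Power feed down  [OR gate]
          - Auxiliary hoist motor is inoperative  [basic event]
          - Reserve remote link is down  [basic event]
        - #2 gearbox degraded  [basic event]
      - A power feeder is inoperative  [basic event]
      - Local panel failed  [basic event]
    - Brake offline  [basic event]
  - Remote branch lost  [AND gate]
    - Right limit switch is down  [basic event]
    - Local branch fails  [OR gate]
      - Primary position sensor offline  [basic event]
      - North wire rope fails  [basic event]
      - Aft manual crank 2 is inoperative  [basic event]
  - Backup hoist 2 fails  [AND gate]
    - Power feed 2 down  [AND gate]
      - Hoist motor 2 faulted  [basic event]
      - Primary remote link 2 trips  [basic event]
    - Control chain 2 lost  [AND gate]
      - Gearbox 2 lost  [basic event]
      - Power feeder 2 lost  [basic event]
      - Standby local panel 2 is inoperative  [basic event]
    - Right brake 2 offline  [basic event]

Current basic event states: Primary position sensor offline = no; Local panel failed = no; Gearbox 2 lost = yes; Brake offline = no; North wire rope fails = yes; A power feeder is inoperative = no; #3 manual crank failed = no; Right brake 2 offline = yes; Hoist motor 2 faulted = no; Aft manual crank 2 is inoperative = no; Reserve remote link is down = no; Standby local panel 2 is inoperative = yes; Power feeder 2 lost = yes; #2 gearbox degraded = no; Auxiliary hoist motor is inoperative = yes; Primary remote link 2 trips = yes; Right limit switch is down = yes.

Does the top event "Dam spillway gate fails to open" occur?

Power feed down [OR]: Auxiliary hoist motor is inoperative=occurs, Reserve remote link is down=not → at least one input occurs → occurs.
Control chain inoperative [OR]: #3 manual crank failed=not, Power feed down=occurs, #2 gearbox degraded=not → at least one input occurs → occurs.
Backup hoist unavailable [AND]: Control chain inoperative=occurs, A power feeder is inoperative=not, Local panel failed=not → not all inputs occur → does not occur.
Hoist path fails [AND]: Backup hoist unavailable=not, Brake offline=not → not all inputs occur → does not occur.
Local branch fails [OR]: Primary position sensor offline=not, North wire rope fails=occurs, Aft manual crank 2 is inoperative=not → at least one input occurs → occurs.
Remote branch lost [AND]: Right limit switch is down=occurs, Local branch fails=occurs → all inputs occur → occurs.
Power feed 2 down [AND]: Hoist motor 2 faulted=not, Primary remote link 2 trips=occurs → not all inputs occur → does not occur.
Control chain 2 lost [AND]: Gearbox 2 lost=occurs, Power feeder 2 lost=occurs, Standby local panel 2 is inoperative=occurs → all inputs occur → occurs.
Backup hoist 2 fails [AND]: Power feed 2 down=not, Control chain 2 lost=occurs, Right brake 2 offline=occurs → not all inputs occur → does not occur.
Dam spillway gate fails to open [OR]: Hoist path fails=not, Remote branch lost=occurs, Backup hoist 2 fails=not → at least one input occurs → occurs.

Yes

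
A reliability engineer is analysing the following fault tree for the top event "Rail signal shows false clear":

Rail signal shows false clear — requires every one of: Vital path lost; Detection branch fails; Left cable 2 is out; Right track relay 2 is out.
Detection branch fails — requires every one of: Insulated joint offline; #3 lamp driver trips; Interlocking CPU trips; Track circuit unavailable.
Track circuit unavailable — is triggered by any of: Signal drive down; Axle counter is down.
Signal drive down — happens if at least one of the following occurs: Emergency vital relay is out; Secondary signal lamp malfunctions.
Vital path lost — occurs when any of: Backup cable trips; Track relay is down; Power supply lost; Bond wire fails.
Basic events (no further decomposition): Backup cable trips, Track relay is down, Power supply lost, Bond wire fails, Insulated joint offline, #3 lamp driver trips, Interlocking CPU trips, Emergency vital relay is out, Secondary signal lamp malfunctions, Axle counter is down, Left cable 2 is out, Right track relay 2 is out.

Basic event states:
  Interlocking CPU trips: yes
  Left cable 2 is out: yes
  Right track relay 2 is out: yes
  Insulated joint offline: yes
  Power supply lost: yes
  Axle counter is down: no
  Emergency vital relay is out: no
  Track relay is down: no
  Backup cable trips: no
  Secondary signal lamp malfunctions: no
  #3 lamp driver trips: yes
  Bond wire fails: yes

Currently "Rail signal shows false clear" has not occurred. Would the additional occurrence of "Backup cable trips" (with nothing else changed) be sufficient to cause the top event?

No

Counterfactual: set "Backup cable trips" to occurred.
Vital path lost [OR]: Backup cable trips=occurs, Track relay is down=not, Power supply lost=occurs, Bond wire fails=occurs → at least one input occurs → occurs.
Signal drive down [OR]: Emergency vital relay is out=not, Secondary signal lamp malfunctions=not → no input occurs → does not occur.
Track circuit unavailable [OR]: Signal drive down=not, Axle counter is down=not → no input occurs → does not occur.
Detection branch fails [AND]: Insulated joint offline=occurs, #3 lamp driver trips=occurs, Interlocking CPU trips=occurs, Track circuit unavailable=not → not all inputs occur → does not occur.
Rail signal shows false clear [AND]: Vital path lost=occurs, Detection branch fails=not, Left cable 2 is out=occurs, Right track relay 2 is out=occurs → not all inputs occur → does not occur.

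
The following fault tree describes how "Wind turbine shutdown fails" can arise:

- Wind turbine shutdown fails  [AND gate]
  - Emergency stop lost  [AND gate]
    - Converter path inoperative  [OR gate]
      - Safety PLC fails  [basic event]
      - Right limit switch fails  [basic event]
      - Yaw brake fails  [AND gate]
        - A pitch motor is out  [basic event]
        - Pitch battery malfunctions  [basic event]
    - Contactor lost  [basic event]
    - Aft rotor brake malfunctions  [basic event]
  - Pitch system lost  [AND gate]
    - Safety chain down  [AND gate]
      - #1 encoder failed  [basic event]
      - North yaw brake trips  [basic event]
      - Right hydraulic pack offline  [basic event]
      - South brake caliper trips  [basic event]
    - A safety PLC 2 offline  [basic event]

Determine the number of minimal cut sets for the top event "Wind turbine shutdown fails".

Yaw brake fails [AND]: one cut set from each child combined → 1 × 1 = 1 cut set(s).
Converter path inoperative [OR]: union of children's cut sets → 3 cut set(s).
Emergency stop lost [AND]: one cut set from each child combined → 3 × 1 × 1 = 3 cut set(s).
Safety chain down [AND]: one cut set from each child combined → 1 × 1 × 1 × 1 = 1 cut set(s).
Pitch system lost [AND]: one cut set from each child combined → 1 × 1 = 1 cut set(s).
Wind turbine shutdown fails [AND]: one cut set from each child combined → 3 × 1 = 3 cut set(s).
Minimal cut sets: {#1 encoder failed, A safety PLC 2 offline, Aft rotor brake malfunctions, Contactor lost, North yaw brake trips, Right hydraulic pack offline, Safety PLC fails, South brake caliper trips}; {#1 encoder failed, A safety PLC 2 offline, Aft rotor brake malfunctions, Contactor lost, North yaw brake trips, Right hydraulic pack offline, Right limit switch fails, South brake caliper trips}; {#1 encoder failed, A pitch motor is out, A safety PLC 2 offline, Aft rotor brake malfunctions, Contactor lost, North yaw brake trips, Pitch battery malfunctions, Right hydraulic pack offline, South brake caliper trips}.

3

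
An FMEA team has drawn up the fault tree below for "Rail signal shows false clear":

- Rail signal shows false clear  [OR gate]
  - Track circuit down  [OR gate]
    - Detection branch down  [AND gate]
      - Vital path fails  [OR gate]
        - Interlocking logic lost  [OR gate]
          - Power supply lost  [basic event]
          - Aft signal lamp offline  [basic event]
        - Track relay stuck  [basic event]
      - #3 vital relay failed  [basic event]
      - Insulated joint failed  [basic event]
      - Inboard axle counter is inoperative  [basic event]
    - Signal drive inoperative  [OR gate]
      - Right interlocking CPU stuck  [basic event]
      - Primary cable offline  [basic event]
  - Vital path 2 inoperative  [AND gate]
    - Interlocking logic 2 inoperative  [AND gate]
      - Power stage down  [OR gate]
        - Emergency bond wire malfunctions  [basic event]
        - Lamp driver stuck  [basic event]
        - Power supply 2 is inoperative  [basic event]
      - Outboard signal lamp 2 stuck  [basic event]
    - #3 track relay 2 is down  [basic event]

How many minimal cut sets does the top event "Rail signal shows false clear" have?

8

Interlocking logic lost [OR]: union of children's cut sets → 2 cut set(s).
Vital path fails [OR]: union of children's cut sets → 3 cut set(s).
Detection branch down [AND]: one cut set from each child combined → 3 × 1 × 1 × 1 = 3 cut set(s).
Signal drive inoperative [OR]: union of children's cut sets → 2 cut set(s).
Track circuit down [OR]: union of children's cut sets → 5 cut set(s).
Power stage down [OR]: union of children's cut sets → 3 cut set(s).
Interlocking logic 2 inoperative [AND]: one cut set from each child combined → 3 × 1 = 3 cut set(s).
Vital path 2 inoperative [AND]: one cut set from each child combined → 3 × 1 = 3 cut set(s).
Rail signal shows false clear [OR]: union of children's cut sets → 8 cut set(s).
Minimal cut sets: {#3 vital relay failed, Inboard axle counter is inoperative, Insulated joint failed, Power supply lost}; {#3 vital relay failed, Aft signal lamp offline, Inboard axle counter is inoperative, Insulated joint failed}; {#3 vital relay failed, Inboard axle counter is inoperative, Insulated joint failed, Track relay stuck}; {Right interlocking CPU stuck}; {Primary cable offline}; {#3 track relay 2 is down, Emergency bond wire malfunctions, Outboard signal lamp 2 stuck}; {#3 track relay 2 is down, Lamp driver stuck, Outboard signal lamp 2 stuck}; {#3 track relay 2 is down, Outboard signal lamp 2 stuck, Power supply 2 is inoperative}.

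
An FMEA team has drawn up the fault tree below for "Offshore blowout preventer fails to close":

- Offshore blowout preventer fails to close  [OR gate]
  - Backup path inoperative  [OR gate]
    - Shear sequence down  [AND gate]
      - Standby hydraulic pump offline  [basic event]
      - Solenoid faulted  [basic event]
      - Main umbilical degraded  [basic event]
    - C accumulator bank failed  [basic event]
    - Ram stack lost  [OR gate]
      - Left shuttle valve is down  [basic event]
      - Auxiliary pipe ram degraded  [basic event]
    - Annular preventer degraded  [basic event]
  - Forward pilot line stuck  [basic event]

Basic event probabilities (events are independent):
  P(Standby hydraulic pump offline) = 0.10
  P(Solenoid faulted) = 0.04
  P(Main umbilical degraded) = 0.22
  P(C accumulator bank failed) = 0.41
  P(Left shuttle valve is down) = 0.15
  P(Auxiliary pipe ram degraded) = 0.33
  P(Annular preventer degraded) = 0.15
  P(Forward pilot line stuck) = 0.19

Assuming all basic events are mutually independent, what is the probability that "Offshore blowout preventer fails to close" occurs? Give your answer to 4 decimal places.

P(Shear sequence down) [AND] = 0.10 × 0.04 × 0.22 = 0.000880
P(Ram stack lost) [OR] = 1 − (1−0.15) × (1−0.33) = 0.430500
P(Backup path inoperative) [OR] = 1 − (1−0.000880) × (1−0.41) × (1−0.430500) × (1−0.15) = 0.714647
P(Offshore blowout preventer fails to close) [OR] = 1 − (1−0.714647) × (1−0.19) = 0.768864
Rounded to 4 decimal places: P(Offshore blowout preventer fails to close) ≈ 0.7689.

0.7689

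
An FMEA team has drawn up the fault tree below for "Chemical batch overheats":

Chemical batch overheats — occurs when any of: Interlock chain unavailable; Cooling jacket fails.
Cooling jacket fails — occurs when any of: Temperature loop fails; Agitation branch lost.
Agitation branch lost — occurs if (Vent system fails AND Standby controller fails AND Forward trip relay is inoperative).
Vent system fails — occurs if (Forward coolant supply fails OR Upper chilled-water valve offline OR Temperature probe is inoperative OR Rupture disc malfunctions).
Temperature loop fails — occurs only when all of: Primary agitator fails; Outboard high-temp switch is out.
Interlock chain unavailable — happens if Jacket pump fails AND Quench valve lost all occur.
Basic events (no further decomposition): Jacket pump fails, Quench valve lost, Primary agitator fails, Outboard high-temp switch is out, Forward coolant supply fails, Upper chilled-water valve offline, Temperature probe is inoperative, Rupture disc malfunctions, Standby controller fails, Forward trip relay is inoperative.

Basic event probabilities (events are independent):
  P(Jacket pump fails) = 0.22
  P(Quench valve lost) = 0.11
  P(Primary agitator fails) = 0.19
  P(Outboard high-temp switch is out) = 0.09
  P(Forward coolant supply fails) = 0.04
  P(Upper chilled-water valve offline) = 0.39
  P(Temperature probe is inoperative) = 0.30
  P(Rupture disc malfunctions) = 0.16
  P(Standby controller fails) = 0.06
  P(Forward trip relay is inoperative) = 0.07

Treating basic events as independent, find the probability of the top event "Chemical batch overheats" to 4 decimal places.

P(Interlock chain unavailable) [AND] = 0.22 × 0.11 = 0.024200
P(Temperature loop fails) [AND] = 0.19 × 0.09 = 0.017100
P(Vent system fails) [OR] = 1 − (1−0.04) × (1−0.39) × (1−0.30) × (1−0.16) = 0.655667
P(Agitation branch lost) [AND] = 0.655667 × 0.06 × 0.07 = 0.002754
P(Cooling jacket fails) [OR] = 1 − (1−0.017100) × (1−0.002754) = 0.019807
P(Chemical batch overheats) [OR] = 1 − (1−0.024200) × (1−0.019807) = 0.043528
Rounded to 4 decimal places: P(Chemical batch overheats) ≈ 0.0435.

0.0435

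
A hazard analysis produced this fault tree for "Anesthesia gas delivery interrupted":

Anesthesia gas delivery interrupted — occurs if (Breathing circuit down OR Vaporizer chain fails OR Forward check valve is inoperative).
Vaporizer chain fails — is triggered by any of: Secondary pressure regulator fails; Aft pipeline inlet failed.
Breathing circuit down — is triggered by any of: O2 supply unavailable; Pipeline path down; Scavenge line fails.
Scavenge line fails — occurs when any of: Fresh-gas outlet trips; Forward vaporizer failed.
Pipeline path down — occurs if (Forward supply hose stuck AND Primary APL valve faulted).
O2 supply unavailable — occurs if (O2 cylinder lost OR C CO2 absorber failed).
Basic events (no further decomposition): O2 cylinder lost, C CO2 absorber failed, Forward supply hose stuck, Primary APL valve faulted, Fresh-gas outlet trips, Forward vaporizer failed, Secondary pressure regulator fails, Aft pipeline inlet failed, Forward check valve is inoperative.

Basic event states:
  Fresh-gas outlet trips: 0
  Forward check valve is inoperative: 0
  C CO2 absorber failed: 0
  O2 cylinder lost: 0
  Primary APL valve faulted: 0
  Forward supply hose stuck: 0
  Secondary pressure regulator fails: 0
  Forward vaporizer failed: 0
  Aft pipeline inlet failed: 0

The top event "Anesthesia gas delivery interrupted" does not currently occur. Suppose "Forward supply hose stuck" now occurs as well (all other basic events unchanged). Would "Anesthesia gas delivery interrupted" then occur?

Counterfactual: set "Forward supply hose stuck" to occurred.
O2 supply unavailable [OR]: O2 cylinder lost=not, C CO2 absorber failed=not → no input occurs → does not occur.
Pipeline path down [AND]: Forward supply hose stuck=occurs, Primary APL valve faulted=not → not all inputs occur → does not occur.
Scavenge line fails [OR]: Fresh-gas outlet trips=not, Forward vaporizer failed=not → no input occurs → does not occur.
Breathing circuit down [OR]: O2 supply unavailable=not, Pipeline path down=not, Scavenge line fails=not → no input occurs → does not occur.
Vaporizer chain fails [OR]: Secondary pressure regulator fails=not, Aft pipeline inlet failed=not → no input occurs → does not occur.
Anesthesia gas delivery interrupted [OR]: Breathing circuit down=not, Vaporizer chain fails=not, Forward check valve is inoperative=not → no input occurs → does not occur.

No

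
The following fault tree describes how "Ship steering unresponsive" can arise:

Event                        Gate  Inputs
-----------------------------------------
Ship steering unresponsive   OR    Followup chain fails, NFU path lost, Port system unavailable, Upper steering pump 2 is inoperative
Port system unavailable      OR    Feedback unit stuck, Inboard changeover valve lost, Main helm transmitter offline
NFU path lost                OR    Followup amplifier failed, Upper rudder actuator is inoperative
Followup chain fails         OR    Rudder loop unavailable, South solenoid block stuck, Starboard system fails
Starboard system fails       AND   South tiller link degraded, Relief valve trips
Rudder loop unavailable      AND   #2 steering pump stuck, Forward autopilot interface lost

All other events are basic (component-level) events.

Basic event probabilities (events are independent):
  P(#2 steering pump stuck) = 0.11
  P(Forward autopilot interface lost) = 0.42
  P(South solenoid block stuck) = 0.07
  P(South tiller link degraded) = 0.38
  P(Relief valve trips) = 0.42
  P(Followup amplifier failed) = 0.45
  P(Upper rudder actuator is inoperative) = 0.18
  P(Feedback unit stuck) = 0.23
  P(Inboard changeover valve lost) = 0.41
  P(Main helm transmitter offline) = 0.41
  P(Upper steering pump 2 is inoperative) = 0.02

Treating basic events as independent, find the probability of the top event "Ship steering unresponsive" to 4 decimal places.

0.9117

P(Rudder loop unavailable) [AND] = 0.11 × 0.42 = 0.046200
P(Starboard system fails) [AND] = 0.38 × 0.42 = 0.159600
P(Followup chain fails) [OR] = 1 − (1−0.046200) × (1−0.07) × (1−0.159600) = 0.254537
P(NFU path lost) [OR] = 1 − (1−0.45) × (1−0.18) = 0.549000
P(Port system unavailable) [OR] = 1 − (1−0.23) × (1−0.41) × (1−0.41) = 0.731963
P(Ship steering unresponsive) [OR] = 1 − (1−0.254537) × (1−0.549000) × (1−0.731963) × (1−0.02) = 0.911687
Rounded to 4 decimal places: P(Ship steering unresponsive) ≈ 0.9117.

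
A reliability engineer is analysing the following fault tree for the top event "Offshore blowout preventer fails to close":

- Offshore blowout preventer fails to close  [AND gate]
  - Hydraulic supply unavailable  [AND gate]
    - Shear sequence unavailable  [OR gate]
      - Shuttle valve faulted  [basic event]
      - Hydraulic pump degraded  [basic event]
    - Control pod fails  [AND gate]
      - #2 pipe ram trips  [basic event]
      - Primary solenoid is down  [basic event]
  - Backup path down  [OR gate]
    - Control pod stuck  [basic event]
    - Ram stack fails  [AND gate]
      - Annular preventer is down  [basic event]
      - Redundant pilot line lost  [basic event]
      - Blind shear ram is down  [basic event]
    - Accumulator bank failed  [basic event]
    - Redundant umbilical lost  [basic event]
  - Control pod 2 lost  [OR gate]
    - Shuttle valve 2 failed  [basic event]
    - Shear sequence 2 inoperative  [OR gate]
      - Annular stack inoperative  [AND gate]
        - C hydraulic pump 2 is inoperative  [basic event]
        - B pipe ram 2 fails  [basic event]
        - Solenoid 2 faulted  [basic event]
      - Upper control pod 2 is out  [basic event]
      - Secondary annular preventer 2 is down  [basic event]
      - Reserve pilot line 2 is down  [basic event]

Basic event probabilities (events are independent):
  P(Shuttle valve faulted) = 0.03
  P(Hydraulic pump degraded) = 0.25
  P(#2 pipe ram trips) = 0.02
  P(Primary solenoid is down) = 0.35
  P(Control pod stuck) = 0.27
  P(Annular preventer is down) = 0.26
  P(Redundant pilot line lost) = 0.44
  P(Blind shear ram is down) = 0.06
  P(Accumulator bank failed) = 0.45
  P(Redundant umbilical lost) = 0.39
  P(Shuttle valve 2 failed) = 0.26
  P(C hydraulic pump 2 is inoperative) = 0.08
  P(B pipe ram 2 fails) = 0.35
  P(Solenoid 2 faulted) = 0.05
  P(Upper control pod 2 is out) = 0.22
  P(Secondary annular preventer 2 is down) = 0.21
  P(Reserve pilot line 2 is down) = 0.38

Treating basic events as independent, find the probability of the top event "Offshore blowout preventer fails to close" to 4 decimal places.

P(Shear sequence unavailable) [OR] = 1 − (1−0.03) × (1−0.25) = 0.272500
P(Control pod fails) [AND] = 0.02 × 0.35 = 0.007000
P(Hydraulic supply unavailable) [AND] = 0.272500 × 0.007000 = 0.001908
P(Ram stack fails) [AND] = 0.26 × 0.44 × 0.06 = 0.006864
P(Backup path down) [OR] = 1 − (1−0.27) × (1−0.006864) × (1−0.45) × (1−0.39) = 0.756766
P(Annular stack inoperative) [AND] = 0.08 × 0.35 × 0.05 = 0.001400
P(Shear sequence 2 inoperative) [OR] = 1 − (1−0.001400) × (1−0.22) × (1−0.21) × (1−0.38) = 0.618491
P(Control pod 2 lost) [OR] = 1 − (1−0.26) × (1−0.618491) = 0.717683
P(Offshore blowout preventer fails to close) [AND] = 0.001908 × 0.756766 × 0.717683 = 0.001036
Rounded to 4 decimal places: P(Offshore blowout preventer fails to close) ≈ 0.0010.

0.0010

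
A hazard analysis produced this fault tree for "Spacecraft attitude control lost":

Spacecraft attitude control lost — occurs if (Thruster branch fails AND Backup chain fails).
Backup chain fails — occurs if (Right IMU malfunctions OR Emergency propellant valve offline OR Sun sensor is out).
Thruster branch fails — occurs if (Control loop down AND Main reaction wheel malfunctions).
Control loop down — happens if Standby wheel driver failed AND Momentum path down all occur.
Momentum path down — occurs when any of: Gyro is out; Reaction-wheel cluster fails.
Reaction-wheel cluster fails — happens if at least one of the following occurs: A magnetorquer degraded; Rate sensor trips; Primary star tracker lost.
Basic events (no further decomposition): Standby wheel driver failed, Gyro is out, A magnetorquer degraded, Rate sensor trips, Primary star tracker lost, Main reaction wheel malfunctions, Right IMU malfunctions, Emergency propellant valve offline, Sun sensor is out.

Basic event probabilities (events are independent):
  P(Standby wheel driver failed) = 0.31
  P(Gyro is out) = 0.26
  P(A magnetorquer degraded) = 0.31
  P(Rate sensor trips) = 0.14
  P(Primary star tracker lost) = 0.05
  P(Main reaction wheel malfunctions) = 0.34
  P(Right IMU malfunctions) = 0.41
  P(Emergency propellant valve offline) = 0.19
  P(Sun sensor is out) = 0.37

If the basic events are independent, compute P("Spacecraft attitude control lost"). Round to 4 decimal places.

0.0429

P(Reaction-wheel cluster fails) [OR] = 1 − (1−0.31) × (1−0.14) × (1−0.05) = 0.436270
P(Momentum path down) [OR] = 1 − (1−0.26) × (1−0.436270) = 0.582840
P(Control loop down) [AND] = 0.31 × 0.582840 = 0.180680
P(Thruster branch fails) [AND] = 0.180680 × 0.34 = 0.061431
P(Backup chain fails) [OR] = 1 − (1−0.41) × (1−0.19) × (1−0.37) = 0.698923
P(Spacecraft attitude control lost) [AND] = 0.061431 × 0.698923 = 0.042936
Rounded to 4 decimal places: P(Spacecraft attitude control lost) ≈ 0.0429.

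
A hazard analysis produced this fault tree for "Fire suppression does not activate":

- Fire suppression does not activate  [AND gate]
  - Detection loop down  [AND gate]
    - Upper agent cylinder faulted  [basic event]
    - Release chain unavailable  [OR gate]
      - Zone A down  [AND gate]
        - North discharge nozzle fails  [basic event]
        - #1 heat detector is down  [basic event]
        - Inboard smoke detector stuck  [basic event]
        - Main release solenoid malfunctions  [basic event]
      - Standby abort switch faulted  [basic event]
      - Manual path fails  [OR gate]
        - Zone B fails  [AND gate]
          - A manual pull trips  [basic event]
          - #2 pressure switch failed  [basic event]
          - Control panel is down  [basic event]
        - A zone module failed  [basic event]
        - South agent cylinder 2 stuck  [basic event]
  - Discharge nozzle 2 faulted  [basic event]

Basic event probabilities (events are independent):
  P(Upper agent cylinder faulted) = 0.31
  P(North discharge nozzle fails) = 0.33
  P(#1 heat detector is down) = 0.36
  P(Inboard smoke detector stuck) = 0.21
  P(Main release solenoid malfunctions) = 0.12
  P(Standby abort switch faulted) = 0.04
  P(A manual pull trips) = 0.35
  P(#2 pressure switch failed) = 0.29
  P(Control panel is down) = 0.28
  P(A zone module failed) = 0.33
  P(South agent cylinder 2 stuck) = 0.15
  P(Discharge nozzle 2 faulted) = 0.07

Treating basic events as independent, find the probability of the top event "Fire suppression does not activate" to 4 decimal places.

0.0102

P(Zone A down) [AND] = 0.33 × 0.36 × 0.21 × 0.12 = 0.002994
P(Zone B fails) [AND] = 0.35 × 0.29 × 0.28 = 0.028420
P(Manual path fails) [OR] = 1 − (1−0.028420) × (1−0.33) × (1−0.15) = 0.446685
P(Release chain unavailable) [OR] = 1 − (1−0.002994) × (1−0.04) × (1−0.446685) = 0.470408
P(Detection loop down) [AND] = 0.31 × 0.470408 = 0.145826
P(Fire suppression does not activate) [AND] = 0.145826 × 0.07 = 0.010208
Rounded to 4 decimal places: P(Fire suppression does not activate) ≈ 0.0102.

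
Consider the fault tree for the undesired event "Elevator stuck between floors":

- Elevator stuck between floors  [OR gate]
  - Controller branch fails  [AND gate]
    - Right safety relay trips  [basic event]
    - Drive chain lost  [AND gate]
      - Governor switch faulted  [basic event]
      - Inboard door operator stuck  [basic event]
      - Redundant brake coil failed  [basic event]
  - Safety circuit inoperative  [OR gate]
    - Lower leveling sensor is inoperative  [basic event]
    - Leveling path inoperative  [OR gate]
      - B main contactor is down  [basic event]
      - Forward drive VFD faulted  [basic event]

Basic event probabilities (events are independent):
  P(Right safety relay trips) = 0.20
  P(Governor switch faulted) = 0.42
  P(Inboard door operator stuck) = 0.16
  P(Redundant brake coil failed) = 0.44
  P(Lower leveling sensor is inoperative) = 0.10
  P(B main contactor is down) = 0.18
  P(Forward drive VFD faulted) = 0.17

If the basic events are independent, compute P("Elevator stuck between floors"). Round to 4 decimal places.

P(Drive chain lost) [AND] = 0.42 × 0.16 × 0.44 = 0.029568
P(Controller branch fails) [AND] = 0.20 × 0.029568 = 0.005914
P(Leveling path inoperative) [OR] = 1 − (1−0.18) × (1−0.17) = 0.319400
P(Safety circuit inoperative) [OR] = 1 − (1−0.10) × (1−0.319400) = 0.387460
P(Elevator stuck between floors) [OR] = 1 − (1−0.005914) × (1−0.387460) = 0.391083
Rounded to 4 decimal places: P(Elevator stuck between floors) ≈ 0.3911.

0.3911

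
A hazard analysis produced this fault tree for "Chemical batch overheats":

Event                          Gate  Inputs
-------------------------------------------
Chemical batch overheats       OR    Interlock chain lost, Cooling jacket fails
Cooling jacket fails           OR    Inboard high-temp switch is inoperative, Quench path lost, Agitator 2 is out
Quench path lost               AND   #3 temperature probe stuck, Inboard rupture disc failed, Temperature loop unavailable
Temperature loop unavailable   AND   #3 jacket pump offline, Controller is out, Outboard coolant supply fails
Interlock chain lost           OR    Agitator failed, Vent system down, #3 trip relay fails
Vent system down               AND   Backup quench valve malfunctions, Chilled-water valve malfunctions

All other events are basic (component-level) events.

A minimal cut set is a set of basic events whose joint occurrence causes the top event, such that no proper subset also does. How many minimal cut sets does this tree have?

Vent system down [AND]: one cut set from each child combined → 1 × 1 = 1 cut set(s).
Interlock chain lost [OR]: union of children's cut sets → 3 cut set(s).
Temperature loop unavailable [AND]: one cut set from each child combined → 1 × 1 × 1 = 1 cut set(s).
Quench path lost [AND]: one cut set from each child combined → 1 × 1 × 1 = 1 cut set(s).
Cooling jacket fails [OR]: union of children's cut sets → 3 cut set(s).
Chemical batch overheats [OR]: union of children's cut sets → 6 cut set(s).
Minimal cut sets: {Agitator failed}; {Backup quench valve malfunctions, Chilled-water valve malfunctions}; {#3 trip relay fails}; {Inboard high-temp switch is inoperative}; {#3 jacket pump offline, #3 temperature probe stuck, Controller is out, Inboard rupture disc failed, Outboard coolant supply fails}; {Agitator 2 is out}.

6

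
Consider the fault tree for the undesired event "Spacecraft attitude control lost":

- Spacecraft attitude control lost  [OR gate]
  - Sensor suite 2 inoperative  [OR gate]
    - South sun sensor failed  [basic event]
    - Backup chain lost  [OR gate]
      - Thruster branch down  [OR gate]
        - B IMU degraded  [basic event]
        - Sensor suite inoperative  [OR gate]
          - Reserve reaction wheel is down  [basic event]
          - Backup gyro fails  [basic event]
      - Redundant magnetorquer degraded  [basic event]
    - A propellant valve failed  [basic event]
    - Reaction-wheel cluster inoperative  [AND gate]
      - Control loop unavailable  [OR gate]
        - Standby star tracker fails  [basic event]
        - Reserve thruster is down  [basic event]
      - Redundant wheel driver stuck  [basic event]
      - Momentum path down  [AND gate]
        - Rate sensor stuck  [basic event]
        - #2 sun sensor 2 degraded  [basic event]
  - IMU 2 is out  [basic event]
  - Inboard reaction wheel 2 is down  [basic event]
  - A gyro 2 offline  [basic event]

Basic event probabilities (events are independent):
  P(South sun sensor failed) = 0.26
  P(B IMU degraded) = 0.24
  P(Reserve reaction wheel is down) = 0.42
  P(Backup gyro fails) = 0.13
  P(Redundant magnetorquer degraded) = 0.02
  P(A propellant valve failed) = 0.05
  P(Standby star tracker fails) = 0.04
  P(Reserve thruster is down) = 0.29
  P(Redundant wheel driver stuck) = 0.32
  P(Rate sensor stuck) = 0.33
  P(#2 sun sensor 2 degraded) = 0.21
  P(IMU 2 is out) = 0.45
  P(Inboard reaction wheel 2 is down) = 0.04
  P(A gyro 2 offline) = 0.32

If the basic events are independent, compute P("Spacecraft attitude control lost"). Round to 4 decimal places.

0.9058

P(Sensor suite inoperative) [OR] = 1 − (1−0.42) × (1−0.13) = 0.495400
P(Thruster branch down) [OR] = 1 − (1−0.24) × (1−0.495400) = 0.616504
P(Backup chain lost) [OR] = 1 − (1−0.616504) × (1−0.02) = 0.624174
P(Control loop unavailable) [OR] = 1 − (1−0.04) × (1−0.29) = 0.318400
P(Momentum path down) [AND] = 0.33 × 0.21 = 0.069300
P(Reaction-wheel cluster inoperative) [AND] = 0.318400 × 0.32 × 0.069300 = 0.007061
P(Sensor suite 2 inoperative) [OR] = 1 − (1−0.26) × (1−0.624174) × (1−0.05) × (1−0.007061) = 0.737660
P(Spacecraft attitude control lost) [OR] = 1 − (1−0.737660) × (1−0.45) × (1−0.04) × (1−0.32) = 0.905809
Rounded to 4 decimal places: P(Spacecraft attitude control lost) ≈ 0.9058.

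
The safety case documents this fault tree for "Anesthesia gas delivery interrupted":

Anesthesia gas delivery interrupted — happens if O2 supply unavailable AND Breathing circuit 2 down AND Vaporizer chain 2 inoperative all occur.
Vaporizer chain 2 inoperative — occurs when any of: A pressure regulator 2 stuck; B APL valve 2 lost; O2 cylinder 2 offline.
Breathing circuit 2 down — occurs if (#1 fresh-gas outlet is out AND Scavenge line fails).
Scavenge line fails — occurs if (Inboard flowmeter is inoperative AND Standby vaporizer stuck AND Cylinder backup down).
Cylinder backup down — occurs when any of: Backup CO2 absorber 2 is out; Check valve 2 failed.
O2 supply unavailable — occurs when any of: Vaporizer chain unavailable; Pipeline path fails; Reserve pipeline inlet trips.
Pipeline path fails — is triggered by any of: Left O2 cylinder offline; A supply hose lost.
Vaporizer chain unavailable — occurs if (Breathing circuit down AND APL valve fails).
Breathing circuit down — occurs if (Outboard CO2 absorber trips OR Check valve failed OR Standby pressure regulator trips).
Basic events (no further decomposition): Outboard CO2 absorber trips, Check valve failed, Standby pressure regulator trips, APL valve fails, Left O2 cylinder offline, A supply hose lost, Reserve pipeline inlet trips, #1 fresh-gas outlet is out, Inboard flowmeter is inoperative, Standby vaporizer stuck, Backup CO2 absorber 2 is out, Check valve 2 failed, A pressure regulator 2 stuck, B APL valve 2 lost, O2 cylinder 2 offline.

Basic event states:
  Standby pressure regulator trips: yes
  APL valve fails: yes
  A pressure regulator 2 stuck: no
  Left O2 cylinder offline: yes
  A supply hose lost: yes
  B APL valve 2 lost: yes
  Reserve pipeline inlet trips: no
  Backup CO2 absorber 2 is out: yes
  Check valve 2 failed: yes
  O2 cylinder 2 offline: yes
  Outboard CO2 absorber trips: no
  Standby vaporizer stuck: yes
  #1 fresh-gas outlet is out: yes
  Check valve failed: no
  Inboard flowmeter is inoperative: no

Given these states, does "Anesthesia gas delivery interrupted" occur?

No

Breathing circuit down [OR]: Outboard CO2 absorber trips=not, Check valve failed=not, Standby pressure regulator trips=occurs → at least one input occurs → occurs.
Vaporizer chain unavailable [AND]: Breathing circuit down=occurs, APL valve fails=occurs → all inputs occur → occurs.
Pipeline path fails [OR]: Left O2 cylinder offline=occurs, A supply hose lost=occurs → at least one input occurs → occurs.
O2 supply unavailable [OR]: Vaporizer chain unavailable=occurs, Pipeline path fails=occurs, Reserve pipeline inlet trips=not → at least one input occurs → occurs.
Cylinder backup down [OR]: Backup CO2 absorber 2 is out=occurs, Check valve 2 failed=occurs → at least one input occurs → occurs.
Scavenge line fails [AND]: Inboard flowmeter is inoperative=not, Standby vaporizer stuck=occurs, Cylinder backup down=occurs → not all inputs occur → does not occur.
Breathing circuit 2 down [AND]: #1 fresh-gas outlet is out=occurs, Scavenge line fails=not → not all inputs occur → does not occur.
Vaporizer chain 2 inoperative [OR]: A pressure regulator 2 stuck=not, B APL valve 2 lost=occurs, O2 cylinder 2 offline=occurs → at least one input occurs → occurs.
Anesthesia gas delivery interrupted [AND]: O2 supply unavailable=occurs, Breathing circuit 2 down=not, Vaporizer chain 2 inoperative=occurs → not all inputs occur → does not occur.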